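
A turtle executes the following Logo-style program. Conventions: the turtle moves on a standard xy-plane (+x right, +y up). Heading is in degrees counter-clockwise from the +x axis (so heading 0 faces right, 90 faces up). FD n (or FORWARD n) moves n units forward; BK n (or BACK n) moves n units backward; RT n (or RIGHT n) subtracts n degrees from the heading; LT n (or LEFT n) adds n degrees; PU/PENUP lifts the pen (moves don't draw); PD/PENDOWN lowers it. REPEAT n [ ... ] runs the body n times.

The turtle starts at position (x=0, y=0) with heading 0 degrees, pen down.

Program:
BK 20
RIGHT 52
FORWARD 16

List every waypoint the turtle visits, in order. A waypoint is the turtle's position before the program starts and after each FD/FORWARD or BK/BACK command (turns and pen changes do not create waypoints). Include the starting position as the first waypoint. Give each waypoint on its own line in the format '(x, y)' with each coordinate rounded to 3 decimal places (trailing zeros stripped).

Answer: (0, 0)
(-20, 0)
(-10.149, -12.608)

Derivation:
Executing turtle program step by step:
Start: pos=(0,0), heading=0, pen down
BK 20: (0,0) -> (-20,0) [heading=0, draw]
RT 52: heading 0 -> 308
FD 16: (-20,0) -> (-10.149,-12.608) [heading=308, draw]
Final: pos=(-10.149,-12.608), heading=308, 2 segment(s) drawn
Waypoints (3 total):
(0, 0)
(-20, 0)
(-10.149, -12.608)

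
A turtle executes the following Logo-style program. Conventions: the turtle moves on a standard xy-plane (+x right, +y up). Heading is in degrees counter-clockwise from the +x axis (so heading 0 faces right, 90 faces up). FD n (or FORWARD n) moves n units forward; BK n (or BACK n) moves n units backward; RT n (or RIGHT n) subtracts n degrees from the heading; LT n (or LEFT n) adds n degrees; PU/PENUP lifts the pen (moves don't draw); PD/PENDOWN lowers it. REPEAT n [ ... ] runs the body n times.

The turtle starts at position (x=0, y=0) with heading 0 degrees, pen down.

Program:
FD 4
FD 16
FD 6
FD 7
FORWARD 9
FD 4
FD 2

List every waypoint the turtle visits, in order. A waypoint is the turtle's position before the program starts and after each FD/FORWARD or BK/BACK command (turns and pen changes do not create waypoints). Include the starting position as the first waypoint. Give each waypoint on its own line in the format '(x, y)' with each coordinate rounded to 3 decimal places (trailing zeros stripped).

Answer: (0, 0)
(4, 0)
(20, 0)
(26, 0)
(33, 0)
(42, 0)
(46, 0)
(48, 0)

Derivation:
Executing turtle program step by step:
Start: pos=(0,0), heading=0, pen down
FD 4: (0,0) -> (4,0) [heading=0, draw]
FD 16: (4,0) -> (20,0) [heading=0, draw]
FD 6: (20,0) -> (26,0) [heading=0, draw]
FD 7: (26,0) -> (33,0) [heading=0, draw]
FD 9: (33,0) -> (42,0) [heading=0, draw]
FD 4: (42,0) -> (46,0) [heading=0, draw]
FD 2: (46,0) -> (48,0) [heading=0, draw]
Final: pos=(48,0), heading=0, 7 segment(s) drawn
Waypoints (8 total):
(0, 0)
(4, 0)
(20, 0)
(26, 0)
(33, 0)
(42, 0)
(46, 0)
(48, 0)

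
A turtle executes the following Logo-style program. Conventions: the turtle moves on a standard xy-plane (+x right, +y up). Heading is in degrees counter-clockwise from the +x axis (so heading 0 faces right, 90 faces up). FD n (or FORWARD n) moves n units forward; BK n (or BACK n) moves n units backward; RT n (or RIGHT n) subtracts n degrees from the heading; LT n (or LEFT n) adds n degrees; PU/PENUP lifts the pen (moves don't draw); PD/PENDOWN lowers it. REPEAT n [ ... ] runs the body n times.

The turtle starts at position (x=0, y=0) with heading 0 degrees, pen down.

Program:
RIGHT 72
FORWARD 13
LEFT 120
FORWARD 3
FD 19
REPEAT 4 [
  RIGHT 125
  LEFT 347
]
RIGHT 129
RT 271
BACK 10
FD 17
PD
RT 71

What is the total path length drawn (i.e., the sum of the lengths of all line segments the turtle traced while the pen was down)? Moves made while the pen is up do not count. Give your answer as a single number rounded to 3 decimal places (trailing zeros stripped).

Executing turtle program step by step:
Start: pos=(0,0), heading=0, pen down
RT 72: heading 0 -> 288
FD 13: (0,0) -> (4.017,-12.364) [heading=288, draw]
LT 120: heading 288 -> 48
FD 3: (4.017,-12.364) -> (6.025,-10.134) [heading=48, draw]
FD 19: (6.025,-10.134) -> (18.738,3.985) [heading=48, draw]
REPEAT 4 [
  -- iteration 1/4 --
  RT 125: heading 48 -> 283
  LT 347: heading 283 -> 270
  -- iteration 2/4 --
  RT 125: heading 270 -> 145
  LT 347: heading 145 -> 132
  -- iteration 3/4 --
  RT 125: heading 132 -> 7
  LT 347: heading 7 -> 354
  -- iteration 4/4 --
  RT 125: heading 354 -> 229
  LT 347: heading 229 -> 216
]
RT 129: heading 216 -> 87
RT 271: heading 87 -> 176
BK 10: (18.738,3.985) -> (28.714,3.288) [heading=176, draw]
FD 17: (28.714,3.288) -> (11.755,4.474) [heading=176, draw]
PD: pen down
RT 71: heading 176 -> 105
Final: pos=(11.755,4.474), heading=105, 5 segment(s) drawn

Segment lengths:
  seg 1: (0,0) -> (4.017,-12.364), length = 13
  seg 2: (4.017,-12.364) -> (6.025,-10.134), length = 3
  seg 3: (6.025,-10.134) -> (18.738,3.985), length = 19
  seg 4: (18.738,3.985) -> (28.714,3.288), length = 10
  seg 5: (28.714,3.288) -> (11.755,4.474), length = 17
Total = 62

Answer: 62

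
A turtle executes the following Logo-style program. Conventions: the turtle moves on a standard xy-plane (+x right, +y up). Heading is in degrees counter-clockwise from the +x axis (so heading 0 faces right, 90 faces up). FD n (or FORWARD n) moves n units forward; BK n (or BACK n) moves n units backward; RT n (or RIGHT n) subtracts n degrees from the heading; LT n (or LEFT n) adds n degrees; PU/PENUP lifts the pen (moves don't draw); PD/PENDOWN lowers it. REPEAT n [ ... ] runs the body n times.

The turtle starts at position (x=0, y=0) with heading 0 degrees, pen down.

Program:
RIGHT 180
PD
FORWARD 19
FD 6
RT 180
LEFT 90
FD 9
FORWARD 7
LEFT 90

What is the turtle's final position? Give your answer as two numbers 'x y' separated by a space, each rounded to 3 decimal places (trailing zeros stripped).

Executing turtle program step by step:
Start: pos=(0,0), heading=0, pen down
RT 180: heading 0 -> 180
PD: pen down
FD 19: (0,0) -> (-19,0) [heading=180, draw]
FD 6: (-19,0) -> (-25,0) [heading=180, draw]
RT 180: heading 180 -> 0
LT 90: heading 0 -> 90
FD 9: (-25,0) -> (-25,9) [heading=90, draw]
FD 7: (-25,9) -> (-25,16) [heading=90, draw]
LT 90: heading 90 -> 180
Final: pos=(-25,16), heading=180, 4 segment(s) drawn

Answer: -25 16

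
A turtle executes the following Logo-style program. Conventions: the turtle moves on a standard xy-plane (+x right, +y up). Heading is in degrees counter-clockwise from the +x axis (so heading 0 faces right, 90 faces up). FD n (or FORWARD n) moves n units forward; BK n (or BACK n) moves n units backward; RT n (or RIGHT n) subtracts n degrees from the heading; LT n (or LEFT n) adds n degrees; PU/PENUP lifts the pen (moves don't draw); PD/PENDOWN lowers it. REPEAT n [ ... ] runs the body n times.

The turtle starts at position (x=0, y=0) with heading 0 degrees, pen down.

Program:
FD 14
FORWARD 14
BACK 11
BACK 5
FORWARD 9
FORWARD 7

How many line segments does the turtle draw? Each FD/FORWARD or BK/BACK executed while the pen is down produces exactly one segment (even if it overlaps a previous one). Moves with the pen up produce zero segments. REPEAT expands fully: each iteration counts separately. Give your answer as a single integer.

Answer: 6

Derivation:
Executing turtle program step by step:
Start: pos=(0,0), heading=0, pen down
FD 14: (0,0) -> (14,0) [heading=0, draw]
FD 14: (14,0) -> (28,0) [heading=0, draw]
BK 11: (28,0) -> (17,0) [heading=0, draw]
BK 5: (17,0) -> (12,0) [heading=0, draw]
FD 9: (12,0) -> (21,0) [heading=0, draw]
FD 7: (21,0) -> (28,0) [heading=0, draw]
Final: pos=(28,0), heading=0, 6 segment(s) drawn
Segments drawn: 6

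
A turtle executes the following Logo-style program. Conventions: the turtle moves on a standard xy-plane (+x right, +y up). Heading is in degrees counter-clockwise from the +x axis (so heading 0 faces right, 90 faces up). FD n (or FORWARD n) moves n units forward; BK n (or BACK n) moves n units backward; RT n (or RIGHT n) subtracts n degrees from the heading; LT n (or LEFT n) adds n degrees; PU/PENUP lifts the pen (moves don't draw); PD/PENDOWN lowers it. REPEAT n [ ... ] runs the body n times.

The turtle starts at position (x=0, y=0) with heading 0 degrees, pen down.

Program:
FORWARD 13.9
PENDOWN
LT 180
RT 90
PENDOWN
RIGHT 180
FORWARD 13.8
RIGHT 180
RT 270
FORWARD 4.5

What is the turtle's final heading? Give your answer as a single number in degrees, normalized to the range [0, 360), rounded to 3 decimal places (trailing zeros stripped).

Answer: 180

Derivation:
Executing turtle program step by step:
Start: pos=(0,0), heading=0, pen down
FD 13.9: (0,0) -> (13.9,0) [heading=0, draw]
PD: pen down
LT 180: heading 0 -> 180
RT 90: heading 180 -> 90
PD: pen down
RT 180: heading 90 -> 270
FD 13.8: (13.9,0) -> (13.9,-13.8) [heading=270, draw]
RT 180: heading 270 -> 90
RT 270: heading 90 -> 180
FD 4.5: (13.9,-13.8) -> (9.4,-13.8) [heading=180, draw]
Final: pos=(9.4,-13.8), heading=180, 3 segment(s) drawn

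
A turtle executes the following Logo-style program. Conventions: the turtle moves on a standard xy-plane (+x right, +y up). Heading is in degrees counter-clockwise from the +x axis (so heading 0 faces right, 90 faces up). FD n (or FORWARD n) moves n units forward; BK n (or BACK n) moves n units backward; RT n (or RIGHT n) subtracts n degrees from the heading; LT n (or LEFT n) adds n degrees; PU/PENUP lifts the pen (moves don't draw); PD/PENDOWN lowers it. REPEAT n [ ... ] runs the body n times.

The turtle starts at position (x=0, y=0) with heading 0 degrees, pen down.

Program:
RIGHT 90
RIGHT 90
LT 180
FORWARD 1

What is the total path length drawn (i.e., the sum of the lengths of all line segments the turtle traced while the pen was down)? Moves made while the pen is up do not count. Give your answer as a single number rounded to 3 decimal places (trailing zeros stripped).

Answer: 1

Derivation:
Executing turtle program step by step:
Start: pos=(0,0), heading=0, pen down
RT 90: heading 0 -> 270
RT 90: heading 270 -> 180
LT 180: heading 180 -> 0
FD 1: (0,0) -> (1,0) [heading=0, draw]
Final: pos=(1,0), heading=0, 1 segment(s) drawn

Segment lengths:
  seg 1: (0,0) -> (1,0), length = 1
Total = 1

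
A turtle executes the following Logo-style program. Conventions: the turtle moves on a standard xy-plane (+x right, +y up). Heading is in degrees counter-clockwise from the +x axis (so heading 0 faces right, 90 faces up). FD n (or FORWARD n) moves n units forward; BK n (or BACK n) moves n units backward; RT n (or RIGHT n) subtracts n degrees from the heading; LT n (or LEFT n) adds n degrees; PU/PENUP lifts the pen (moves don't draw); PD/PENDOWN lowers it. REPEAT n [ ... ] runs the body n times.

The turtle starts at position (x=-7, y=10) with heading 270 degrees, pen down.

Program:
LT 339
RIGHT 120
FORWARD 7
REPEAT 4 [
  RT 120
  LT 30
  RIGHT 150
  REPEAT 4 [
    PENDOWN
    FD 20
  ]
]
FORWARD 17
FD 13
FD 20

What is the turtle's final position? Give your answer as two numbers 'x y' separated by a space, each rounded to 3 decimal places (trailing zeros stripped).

Executing turtle program step by step:
Start: pos=(-7,10), heading=270, pen down
LT 339: heading 270 -> 249
RT 120: heading 249 -> 129
FD 7: (-7,10) -> (-11.405,15.44) [heading=129, draw]
REPEAT 4 [
  -- iteration 1/4 --
  RT 120: heading 129 -> 9
  LT 30: heading 9 -> 39
  RT 150: heading 39 -> 249
  REPEAT 4 [
    -- iteration 1/4 --
    PD: pen down
    FD 20: (-11.405,15.44) -> (-18.573,-3.232) [heading=249, draw]
    -- iteration 2/4 --
    PD: pen down
    FD 20: (-18.573,-3.232) -> (-25.74,-21.903) [heading=249, draw]
    -- iteration 3/4 --
    PD: pen down
    FD 20: (-25.74,-21.903) -> (-32.907,-40.575) [heading=249, draw]
    -- iteration 4/4 --
    PD: pen down
    FD 20: (-32.907,-40.575) -> (-40.075,-59.246) [heading=249, draw]
  ]
  -- iteration 2/4 --
  RT 120: heading 249 -> 129
  LT 30: heading 129 -> 159
  RT 150: heading 159 -> 9
  REPEAT 4 [
    -- iteration 1/4 --
    PD: pen down
    FD 20: (-40.075,-59.246) -> (-20.321,-56.118) [heading=9, draw]
    -- iteration 2/4 --
    PD: pen down
    FD 20: (-20.321,-56.118) -> (-0.567,-52.989) [heading=9, draw]
    -- iteration 3/4 --
    PD: pen down
    FD 20: (-0.567,-52.989) -> (19.187,-49.86) [heading=9, draw]
    -- iteration 4/4 --
    PD: pen down
    FD 20: (19.187,-49.86) -> (38.94,-46.732) [heading=9, draw]
  ]
  -- iteration 3/4 --
  RT 120: heading 9 -> 249
  LT 30: heading 249 -> 279
  RT 150: heading 279 -> 129
  REPEAT 4 [
    -- iteration 1/4 --
    PD: pen down
    FD 20: (38.94,-46.732) -> (26.354,-31.189) [heading=129, draw]
    -- iteration 2/4 --
    PD: pen down
    FD 20: (26.354,-31.189) -> (13.768,-15.646) [heading=129, draw]
    -- iteration 3/4 --
    PD: pen down
    FD 20: (13.768,-15.646) -> (1.181,-0.103) [heading=129, draw]
    -- iteration 4/4 --
    PD: pen down
    FD 20: (1.181,-0.103) -> (-11.405,15.44) [heading=129, draw]
  ]
  -- iteration 4/4 --
  RT 120: heading 129 -> 9
  LT 30: heading 9 -> 39
  RT 150: heading 39 -> 249
  REPEAT 4 [
    -- iteration 1/4 --
    PD: pen down
    FD 20: (-11.405,15.44) -> (-18.573,-3.232) [heading=249, draw]
    -- iteration 2/4 --
    PD: pen down
    FD 20: (-18.573,-3.232) -> (-25.74,-21.903) [heading=249, draw]
    -- iteration 3/4 --
    PD: pen down
    FD 20: (-25.74,-21.903) -> (-32.907,-40.575) [heading=249, draw]
    -- iteration 4/4 --
    PD: pen down
    FD 20: (-32.907,-40.575) -> (-40.075,-59.246) [heading=249, draw]
  ]
]
FD 17: (-40.075,-59.246) -> (-46.167,-75.117) [heading=249, draw]
FD 13: (-46.167,-75.117) -> (-50.826,-87.254) [heading=249, draw]
FD 20: (-50.826,-87.254) -> (-57.993,-105.925) [heading=249, draw]
Final: pos=(-57.993,-105.925), heading=249, 20 segment(s) drawn

Answer: -57.993 -105.925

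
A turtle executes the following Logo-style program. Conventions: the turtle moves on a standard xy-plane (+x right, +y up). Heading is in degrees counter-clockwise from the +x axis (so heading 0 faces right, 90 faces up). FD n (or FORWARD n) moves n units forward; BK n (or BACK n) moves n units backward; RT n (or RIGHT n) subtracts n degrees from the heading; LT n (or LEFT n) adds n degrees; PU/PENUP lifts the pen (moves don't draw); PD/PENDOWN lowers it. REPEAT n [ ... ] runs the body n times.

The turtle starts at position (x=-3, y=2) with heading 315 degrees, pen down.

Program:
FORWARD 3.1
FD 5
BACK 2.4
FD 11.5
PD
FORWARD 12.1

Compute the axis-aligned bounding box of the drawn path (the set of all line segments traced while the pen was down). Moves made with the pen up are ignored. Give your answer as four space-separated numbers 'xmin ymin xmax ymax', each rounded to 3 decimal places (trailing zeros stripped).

Executing turtle program step by step:
Start: pos=(-3,2), heading=315, pen down
FD 3.1: (-3,2) -> (-0.808,-0.192) [heading=315, draw]
FD 5: (-0.808,-0.192) -> (2.728,-3.728) [heading=315, draw]
BK 2.4: (2.728,-3.728) -> (1.031,-2.031) [heading=315, draw]
FD 11.5: (1.031,-2.031) -> (9.162,-10.162) [heading=315, draw]
PD: pen down
FD 12.1: (9.162,-10.162) -> (17.718,-18.718) [heading=315, draw]
Final: pos=(17.718,-18.718), heading=315, 5 segment(s) drawn

Segment endpoints: x in {-3, -0.808, 1.031, 2.728, 9.162, 17.718}, y in {-18.718, -10.162, -3.728, -2.031, -0.192, 2}
xmin=-3, ymin=-18.718, xmax=17.718, ymax=2

Answer: -3 -18.718 17.718 2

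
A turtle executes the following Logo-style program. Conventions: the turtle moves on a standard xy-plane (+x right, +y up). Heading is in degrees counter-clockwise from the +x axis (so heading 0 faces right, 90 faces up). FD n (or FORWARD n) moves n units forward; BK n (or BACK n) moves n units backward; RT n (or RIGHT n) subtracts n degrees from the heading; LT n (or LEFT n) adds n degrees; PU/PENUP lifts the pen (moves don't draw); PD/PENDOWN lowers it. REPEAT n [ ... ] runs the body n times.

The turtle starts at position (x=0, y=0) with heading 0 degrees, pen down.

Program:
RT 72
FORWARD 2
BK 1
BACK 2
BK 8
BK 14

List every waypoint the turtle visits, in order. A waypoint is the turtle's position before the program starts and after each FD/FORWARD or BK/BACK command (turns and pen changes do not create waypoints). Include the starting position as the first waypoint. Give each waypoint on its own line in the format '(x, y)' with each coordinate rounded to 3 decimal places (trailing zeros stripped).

Answer: (0, 0)
(0.618, -1.902)
(0.309, -0.951)
(-0.309, 0.951)
(-2.781, 8.56)
(-7.107, 21.874)

Derivation:
Executing turtle program step by step:
Start: pos=(0,0), heading=0, pen down
RT 72: heading 0 -> 288
FD 2: (0,0) -> (0.618,-1.902) [heading=288, draw]
BK 1: (0.618,-1.902) -> (0.309,-0.951) [heading=288, draw]
BK 2: (0.309,-0.951) -> (-0.309,0.951) [heading=288, draw]
BK 8: (-0.309,0.951) -> (-2.781,8.56) [heading=288, draw]
BK 14: (-2.781,8.56) -> (-7.107,21.874) [heading=288, draw]
Final: pos=(-7.107,21.874), heading=288, 5 segment(s) drawn
Waypoints (6 total):
(0, 0)
(0.618, -1.902)
(0.309, -0.951)
(-0.309, 0.951)
(-2.781, 8.56)
(-7.107, 21.874)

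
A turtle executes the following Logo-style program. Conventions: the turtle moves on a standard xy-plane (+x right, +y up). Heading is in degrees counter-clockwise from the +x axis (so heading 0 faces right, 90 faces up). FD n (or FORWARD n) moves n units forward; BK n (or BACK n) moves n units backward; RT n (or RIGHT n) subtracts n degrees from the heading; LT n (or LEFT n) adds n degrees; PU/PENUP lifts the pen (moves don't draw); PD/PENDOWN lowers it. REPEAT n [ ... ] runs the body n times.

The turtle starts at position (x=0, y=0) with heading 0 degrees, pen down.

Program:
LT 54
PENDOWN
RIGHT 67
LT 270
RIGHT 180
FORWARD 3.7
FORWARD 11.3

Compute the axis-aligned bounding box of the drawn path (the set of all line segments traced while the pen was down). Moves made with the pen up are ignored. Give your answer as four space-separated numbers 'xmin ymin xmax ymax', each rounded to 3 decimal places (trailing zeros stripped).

Executing turtle program step by step:
Start: pos=(0,0), heading=0, pen down
LT 54: heading 0 -> 54
PD: pen down
RT 67: heading 54 -> 347
LT 270: heading 347 -> 257
RT 180: heading 257 -> 77
FD 3.7: (0,0) -> (0.832,3.605) [heading=77, draw]
FD 11.3: (0.832,3.605) -> (3.374,14.616) [heading=77, draw]
Final: pos=(3.374,14.616), heading=77, 2 segment(s) drawn

Segment endpoints: x in {0, 0.832, 3.374}, y in {0, 3.605, 14.616}
xmin=0, ymin=0, xmax=3.374, ymax=14.616

Answer: 0 0 3.374 14.616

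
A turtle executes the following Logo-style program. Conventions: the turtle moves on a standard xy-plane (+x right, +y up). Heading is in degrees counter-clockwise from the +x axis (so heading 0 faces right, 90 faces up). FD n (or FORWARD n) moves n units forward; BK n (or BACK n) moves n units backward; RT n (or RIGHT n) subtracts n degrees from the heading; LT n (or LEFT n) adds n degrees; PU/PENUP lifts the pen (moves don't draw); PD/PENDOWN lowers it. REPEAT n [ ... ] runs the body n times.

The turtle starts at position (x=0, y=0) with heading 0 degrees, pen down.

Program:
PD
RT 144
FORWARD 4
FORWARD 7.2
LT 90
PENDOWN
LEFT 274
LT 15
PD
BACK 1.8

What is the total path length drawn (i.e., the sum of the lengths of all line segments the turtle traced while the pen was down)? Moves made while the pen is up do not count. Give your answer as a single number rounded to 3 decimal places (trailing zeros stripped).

Answer: 13

Derivation:
Executing turtle program step by step:
Start: pos=(0,0), heading=0, pen down
PD: pen down
RT 144: heading 0 -> 216
FD 4: (0,0) -> (-3.236,-2.351) [heading=216, draw]
FD 7.2: (-3.236,-2.351) -> (-9.061,-6.583) [heading=216, draw]
LT 90: heading 216 -> 306
PD: pen down
LT 274: heading 306 -> 220
LT 15: heading 220 -> 235
PD: pen down
BK 1.8: (-9.061,-6.583) -> (-8.029,-5.109) [heading=235, draw]
Final: pos=(-8.029,-5.109), heading=235, 3 segment(s) drawn

Segment lengths:
  seg 1: (0,0) -> (-3.236,-2.351), length = 4
  seg 2: (-3.236,-2.351) -> (-9.061,-6.583), length = 7.2
  seg 3: (-9.061,-6.583) -> (-8.029,-5.109), length = 1.8
Total = 13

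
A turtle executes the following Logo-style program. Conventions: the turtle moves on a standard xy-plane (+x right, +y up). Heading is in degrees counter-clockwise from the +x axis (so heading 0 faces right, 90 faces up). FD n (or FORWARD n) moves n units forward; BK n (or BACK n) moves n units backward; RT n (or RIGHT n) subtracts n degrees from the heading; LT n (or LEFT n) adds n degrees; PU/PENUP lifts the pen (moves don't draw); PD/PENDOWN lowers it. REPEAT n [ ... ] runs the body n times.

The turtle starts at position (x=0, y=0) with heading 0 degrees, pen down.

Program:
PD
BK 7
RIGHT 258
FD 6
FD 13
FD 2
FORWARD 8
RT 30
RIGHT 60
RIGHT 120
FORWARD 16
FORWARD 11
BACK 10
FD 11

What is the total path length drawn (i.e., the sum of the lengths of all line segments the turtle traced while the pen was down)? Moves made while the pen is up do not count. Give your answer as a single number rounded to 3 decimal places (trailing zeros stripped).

Executing turtle program step by step:
Start: pos=(0,0), heading=0, pen down
PD: pen down
BK 7: (0,0) -> (-7,0) [heading=0, draw]
RT 258: heading 0 -> 102
FD 6: (-7,0) -> (-8.247,5.869) [heading=102, draw]
FD 13: (-8.247,5.869) -> (-10.95,18.585) [heading=102, draw]
FD 2: (-10.95,18.585) -> (-11.366,20.541) [heading=102, draw]
FD 8: (-11.366,20.541) -> (-13.029,28.366) [heading=102, draw]
RT 30: heading 102 -> 72
RT 60: heading 72 -> 12
RT 120: heading 12 -> 252
FD 16: (-13.029,28.366) -> (-17.974,13.149) [heading=252, draw]
FD 11: (-17.974,13.149) -> (-21.373,2.688) [heading=252, draw]
BK 10: (-21.373,2.688) -> (-18.283,12.198) [heading=252, draw]
FD 11: (-18.283,12.198) -> (-21.682,1.737) [heading=252, draw]
Final: pos=(-21.682,1.737), heading=252, 9 segment(s) drawn

Segment lengths:
  seg 1: (0,0) -> (-7,0), length = 7
  seg 2: (-7,0) -> (-8.247,5.869), length = 6
  seg 3: (-8.247,5.869) -> (-10.95,18.585), length = 13
  seg 4: (-10.95,18.585) -> (-11.366,20.541), length = 2
  seg 5: (-11.366,20.541) -> (-13.029,28.366), length = 8
  seg 6: (-13.029,28.366) -> (-17.974,13.149), length = 16
  seg 7: (-17.974,13.149) -> (-21.373,2.688), length = 11
  seg 8: (-21.373,2.688) -> (-18.283,12.198), length = 10
  seg 9: (-18.283,12.198) -> (-21.682,1.737), length = 11
Total = 84

Answer: 84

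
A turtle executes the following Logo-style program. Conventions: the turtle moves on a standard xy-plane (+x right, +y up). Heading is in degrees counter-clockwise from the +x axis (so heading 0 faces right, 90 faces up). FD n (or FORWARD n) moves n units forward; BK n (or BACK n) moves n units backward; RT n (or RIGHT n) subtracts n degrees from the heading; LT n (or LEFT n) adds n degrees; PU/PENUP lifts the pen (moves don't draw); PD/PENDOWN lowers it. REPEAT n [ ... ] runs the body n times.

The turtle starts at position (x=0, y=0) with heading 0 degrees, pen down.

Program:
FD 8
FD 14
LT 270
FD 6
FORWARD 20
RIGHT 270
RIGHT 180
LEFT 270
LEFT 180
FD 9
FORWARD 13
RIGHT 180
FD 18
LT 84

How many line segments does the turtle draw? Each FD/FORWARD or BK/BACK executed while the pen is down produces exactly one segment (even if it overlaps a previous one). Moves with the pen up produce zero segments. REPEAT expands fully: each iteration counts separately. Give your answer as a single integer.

Executing turtle program step by step:
Start: pos=(0,0), heading=0, pen down
FD 8: (0,0) -> (8,0) [heading=0, draw]
FD 14: (8,0) -> (22,0) [heading=0, draw]
LT 270: heading 0 -> 270
FD 6: (22,0) -> (22,-6) [heading=270, draw]
FD 20: (22,-6) -> (22,-26) [heading=270, draw]
RT 270: heading 270 -> 0
RT 180: heading 0 -> 180
LT 270: heading 180 -> 90
LT 180: heading 90 -> 270
FD 9: (22,-26) -> (22,-35) [heading=270, draw]
FD 13: (22,-35) -> (22,-48) [heading=270, draw]
RT 180: heading 270 -> 90
FD 18: (22,-48) -> (22,-30) [heading=90, draw]
LT 84: heading 90 -> 174
Final: pos=(22,-30), heading=174, 7 segment(s) drawn
Segments drawn: 7

Answer: 7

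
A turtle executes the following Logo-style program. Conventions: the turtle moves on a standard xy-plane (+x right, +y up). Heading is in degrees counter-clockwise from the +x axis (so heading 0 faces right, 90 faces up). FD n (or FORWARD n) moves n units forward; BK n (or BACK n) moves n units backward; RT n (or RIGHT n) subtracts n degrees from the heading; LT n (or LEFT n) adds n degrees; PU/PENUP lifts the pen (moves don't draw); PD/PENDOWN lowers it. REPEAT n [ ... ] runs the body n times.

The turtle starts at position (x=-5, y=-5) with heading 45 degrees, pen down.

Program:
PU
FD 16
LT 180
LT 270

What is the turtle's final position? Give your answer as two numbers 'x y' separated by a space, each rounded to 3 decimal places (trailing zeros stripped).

Executing turtle program step by step:
Start: pos=(-5,-5), heading=45, pen down
PU: pen up
FD 16: (-5,-5) -> (6.314,6.314) [heading=45, move]
LT 180: heading 45 -> 225
LT 270: heading 225 -> 135
Final: pos=(6.314,6.314), heading=135, 0 segment(s) drawn

Answer: 6.314 6.314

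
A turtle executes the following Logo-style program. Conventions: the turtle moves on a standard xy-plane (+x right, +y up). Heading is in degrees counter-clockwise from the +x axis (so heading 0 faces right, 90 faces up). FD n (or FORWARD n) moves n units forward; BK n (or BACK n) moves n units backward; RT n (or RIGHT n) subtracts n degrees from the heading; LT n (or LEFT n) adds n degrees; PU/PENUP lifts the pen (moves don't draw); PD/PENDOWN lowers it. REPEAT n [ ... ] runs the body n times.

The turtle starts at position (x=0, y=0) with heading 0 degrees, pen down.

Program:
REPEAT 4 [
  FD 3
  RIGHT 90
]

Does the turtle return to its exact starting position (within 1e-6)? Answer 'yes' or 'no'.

Executing turtle program step by step:
Start: pos=(0,0), heading=0, pen down
REPEAT 4 [
  -- iteration 1/4 --
  FD 3: (0,0) -> (3,0) [heading=0, draw]
  RT 90: heading 0 -> 270
  -- iteration 2/4 --
  FD 3: (3,0) -> (3,-3) [heading=270, draw]
  RT 90: heading 270 -> 180
  -- iteration 3/4 --
  FD 3: (3,-3) -> (0,-3) [heading=180, draw]
  RT 90: heading 180 -> 90
  -- iteration 4/4 --
  FD 3: (0,-3) -> (0,0) [heading=90, draw]
  RT 90: heading 90 -> 0
]
Final: pos=(0,0), heading=0, 4 segment(s) drawn

Start position: (0, 0)
Final position: (0, 0)
Distance = 0; < 1e-6 -> CLOSED

Answer: yes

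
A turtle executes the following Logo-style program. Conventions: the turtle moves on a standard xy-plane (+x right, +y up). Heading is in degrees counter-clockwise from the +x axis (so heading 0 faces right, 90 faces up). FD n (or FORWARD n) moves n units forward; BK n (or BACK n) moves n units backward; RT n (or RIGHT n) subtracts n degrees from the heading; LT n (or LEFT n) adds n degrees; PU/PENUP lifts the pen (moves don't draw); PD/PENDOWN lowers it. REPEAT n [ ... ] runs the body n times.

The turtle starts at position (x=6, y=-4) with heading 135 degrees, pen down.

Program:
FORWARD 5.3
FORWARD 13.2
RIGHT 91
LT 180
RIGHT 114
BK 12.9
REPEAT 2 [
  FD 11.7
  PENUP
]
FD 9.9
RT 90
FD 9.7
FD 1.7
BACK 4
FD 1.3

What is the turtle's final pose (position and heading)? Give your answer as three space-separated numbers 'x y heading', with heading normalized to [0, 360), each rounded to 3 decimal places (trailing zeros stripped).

Answer: -5.883 31.227 20

Derivation:
Executing turtle program step by step:
Start: pos=(6,-4), heading=135, pen down
FD 5.3: (6,-4) -> (2.252,-0.252) [heading=135, draw]
FD 13.2: (2.252,-0.252) -> (-7.081,9.081) [heading=135, draw]
RT 91: heading 135 -> 44
LT 180: heading 44 -> 224
RT 114: heading 224 -> 110
BK 12.9: (-7.081,9.081) -> (-2.669,-3.041) [heading=110, draw]
REPEAT 2 [
  -- iteration 1/2 --
  FD 11.7: (-2.669,-3.041) -> (-6.671,7.954) [heading=110, draw]
  PU: pen up
  -- iteration 2/2 --
  FD 11.7: (-6.671,7.954) -> (-10.673,18.948) [heading=110, move]
  PU: pen up
]
FD 9.9: (-10.673,18.948) -> (-14.059,28.251) [heading=110, move]
RT 90: heading 110 -> 20
FD 9.7: (-14.059,28.251) -> (-4.944,31.569) [heading=20, move]
FD 1.7: (-4.944,31.569) -> (-3.346,32.15) [heading=20, move]
BK 4: (-3.346,32.15) -> (-7.105,30.782) [heading=20, move]
FD 1.3: (-7.105,30.782) -> (-5.883,31.227) [heading=20, move]
Final: pos=(-5.883,31.227), heading=20, 4 segment(s) drawn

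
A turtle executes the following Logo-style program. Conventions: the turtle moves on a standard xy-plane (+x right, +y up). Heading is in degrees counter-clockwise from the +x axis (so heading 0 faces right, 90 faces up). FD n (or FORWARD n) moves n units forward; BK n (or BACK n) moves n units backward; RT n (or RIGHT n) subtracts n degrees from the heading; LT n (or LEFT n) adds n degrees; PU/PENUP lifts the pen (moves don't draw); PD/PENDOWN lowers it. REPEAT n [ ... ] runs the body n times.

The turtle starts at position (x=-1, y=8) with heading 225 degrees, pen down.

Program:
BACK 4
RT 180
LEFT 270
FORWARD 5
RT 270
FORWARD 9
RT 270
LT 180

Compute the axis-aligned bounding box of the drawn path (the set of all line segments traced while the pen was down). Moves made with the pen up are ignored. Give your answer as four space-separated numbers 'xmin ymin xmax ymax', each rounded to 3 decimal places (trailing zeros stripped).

Answer: -1 7.293 11.728 13.657

Derivation:
Executing turtle program step by step:
Start: pos=(-1,8), heading=225, pen down
BK 4: (-1,8) -> (1.828,10.828) [heading=225, draw]
RT 180: heading 225 -> 45
LT 270: heading 45 -> 315
FD 5: (1.828,10.828) -> (5.364,7.293) [heading=315, draw]
RT 270: heading 315 -> 45
FD 9: (5.364,7.293) -> (11.728,13.657) [heading=45, draw]
RT 270: heading 45 -> 135
LT 180: heading 135 -> 315
Final: pos=(11.728,13.657), heading=315, 3 segment(s) drawn

Segment endpoints: x in {-1, 1.828, 5.364, 11.728}, y in {7.293, 8, 10.828, 13.657}
xmin=-1, ymin=7.293, xmax=11.728, ymax=13.657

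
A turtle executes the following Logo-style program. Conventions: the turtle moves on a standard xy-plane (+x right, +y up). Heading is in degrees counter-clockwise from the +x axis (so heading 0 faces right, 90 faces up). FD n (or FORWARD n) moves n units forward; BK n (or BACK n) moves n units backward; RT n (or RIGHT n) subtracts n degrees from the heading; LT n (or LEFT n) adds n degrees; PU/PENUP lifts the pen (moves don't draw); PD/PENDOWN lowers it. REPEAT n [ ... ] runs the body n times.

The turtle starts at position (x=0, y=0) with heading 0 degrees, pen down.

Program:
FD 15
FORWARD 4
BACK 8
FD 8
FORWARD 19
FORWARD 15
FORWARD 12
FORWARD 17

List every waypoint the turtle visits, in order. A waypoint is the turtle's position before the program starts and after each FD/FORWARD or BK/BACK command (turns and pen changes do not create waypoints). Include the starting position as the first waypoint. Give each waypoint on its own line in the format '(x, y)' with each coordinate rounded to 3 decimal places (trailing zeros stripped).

Executing turtle program step by step:
Start: pos=(0,0), heading=0, pen down
FD 15: (0,0) -> (15,0) [heading=0, draw]
FD 4: (15,0) -> (19,0) [heading=0, draw]
BK 8: (19,0) -> (11,0) [heading=0, draw]
FD 8: (11,0) -> (19,0) [heading=0, draw]
FD 19: (19,0) -> (38,0) [heading=0, draw]
FD 15: (38,0) -> (53,0) [heading=0, draw]
FD 12: (53,0) -> (65,0) [heading=0, draw]
FD 17: (65,0) -> (82,0) [heading=0, draw]
Final: pos=(82,0), heading=0, 8 segment(s) drawn
Waypoints (9 total):
(0, 0)
(15, 0)
(19, 0)
(11, 0)
(19, 0)
(38, 0)
(53, 0)
(65, 0)
(82, 0)

Answer: (0, 0)
(15, 0)
(19, 0)
(11, 0)
(19, 0)
(38, 0)
(53, 0)
(65, 0)
(82, 0)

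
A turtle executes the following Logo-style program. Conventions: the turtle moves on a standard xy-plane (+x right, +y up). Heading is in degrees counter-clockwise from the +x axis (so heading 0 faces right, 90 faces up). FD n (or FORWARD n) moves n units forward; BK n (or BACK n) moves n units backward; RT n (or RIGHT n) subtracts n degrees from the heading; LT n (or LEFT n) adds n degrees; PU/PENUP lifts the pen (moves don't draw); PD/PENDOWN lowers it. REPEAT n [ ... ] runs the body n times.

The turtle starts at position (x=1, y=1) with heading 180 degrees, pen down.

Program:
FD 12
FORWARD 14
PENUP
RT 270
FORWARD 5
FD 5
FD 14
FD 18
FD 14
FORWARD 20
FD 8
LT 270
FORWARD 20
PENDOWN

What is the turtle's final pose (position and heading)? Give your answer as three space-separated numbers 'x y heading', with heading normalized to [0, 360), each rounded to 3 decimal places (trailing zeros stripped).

Executing turtle program step by step:
Start: pos=(1,1), heading=180, pen down
FD 12: (1,1) -> (-11,1) [heading=180, draw]
FD 14: (-11,1) -> (-25,1) [heading=180, draw]
PU: pen up
RT 270: heading 180 -> 270
FD 5: (-25,1) -> (-25,-4) [heading=270, move]
FD 5: (-25,-4) -> (-25,-9) [heading=270, move]
FD 14: (-25,-9) -> (-25,-23) [heading=270, move]
FD 18: (-25,-23) -> (-25,-41) [heading=270, move]
FD 14: (-25,-41) -> (-25,-55) [heading=270, move]
FD 20: (-25,-55) -> (-25,-75) [heading=270, move]
FD 8: (-25,-75) -> (-25,-83) [heading=270, move]
LT 270: heading 270 -> 180
FD 20: (-25,-83) -> (-45,-83) [heading=180, move]
PD: pen down
Final: pos=(-45,-83), heading=180, 2 segment(s) drawn

Answer: -45 -83 180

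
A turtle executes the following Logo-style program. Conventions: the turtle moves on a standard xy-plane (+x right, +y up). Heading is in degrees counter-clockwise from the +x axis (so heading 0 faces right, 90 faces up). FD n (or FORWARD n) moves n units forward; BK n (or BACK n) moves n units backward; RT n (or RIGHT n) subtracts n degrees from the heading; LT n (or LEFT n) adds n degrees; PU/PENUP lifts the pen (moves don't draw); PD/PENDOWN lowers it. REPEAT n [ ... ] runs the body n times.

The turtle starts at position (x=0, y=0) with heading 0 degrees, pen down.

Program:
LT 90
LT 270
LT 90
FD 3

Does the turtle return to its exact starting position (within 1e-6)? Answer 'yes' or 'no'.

Executing turtle program step by step:
Start: pos=(0,0), heading=0, pen down
LT 90: heading 0 -> 90
LT 270: heading 90 -> 0
LT 90: heading 0 -> 90
FD 3: (0,0) -> (0,3) [heading=90, draw]
Final: pos=(0,3), heading=90, 1 segment(s) drawn

Start position: (0, 0)
Final position: (0, 3)
Distance = 3; >= 1e-6 -> NOT closed

Answer: no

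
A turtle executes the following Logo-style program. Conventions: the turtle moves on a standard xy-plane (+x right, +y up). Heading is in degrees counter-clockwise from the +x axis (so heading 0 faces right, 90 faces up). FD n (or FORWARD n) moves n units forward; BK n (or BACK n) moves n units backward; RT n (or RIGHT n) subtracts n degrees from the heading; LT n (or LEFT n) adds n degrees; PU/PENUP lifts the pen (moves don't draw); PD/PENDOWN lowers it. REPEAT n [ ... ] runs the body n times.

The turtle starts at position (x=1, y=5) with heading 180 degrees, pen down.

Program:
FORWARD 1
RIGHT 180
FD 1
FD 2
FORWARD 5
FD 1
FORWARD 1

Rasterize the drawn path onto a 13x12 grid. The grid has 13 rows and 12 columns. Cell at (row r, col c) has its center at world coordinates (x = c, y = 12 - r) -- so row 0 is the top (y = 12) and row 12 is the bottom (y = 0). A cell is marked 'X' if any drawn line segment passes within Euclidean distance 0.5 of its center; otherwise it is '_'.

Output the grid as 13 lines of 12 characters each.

Answer: ____________
____________
____________
____________
____________
____________
____________
XXXXXXXXXXX_
____________
____________
____________
____________
____________

Derivation:
Segment 0: (1,5) -> (0,5)
Segment 1: (0,5) -> (1,5)
Segment 2: (1,5) -> (3,5)
Segment 3: (3,5) -> (8,5)
Segment 4: (8,5) -> (9,5)
Segment 5: (9,5) -> (10,5)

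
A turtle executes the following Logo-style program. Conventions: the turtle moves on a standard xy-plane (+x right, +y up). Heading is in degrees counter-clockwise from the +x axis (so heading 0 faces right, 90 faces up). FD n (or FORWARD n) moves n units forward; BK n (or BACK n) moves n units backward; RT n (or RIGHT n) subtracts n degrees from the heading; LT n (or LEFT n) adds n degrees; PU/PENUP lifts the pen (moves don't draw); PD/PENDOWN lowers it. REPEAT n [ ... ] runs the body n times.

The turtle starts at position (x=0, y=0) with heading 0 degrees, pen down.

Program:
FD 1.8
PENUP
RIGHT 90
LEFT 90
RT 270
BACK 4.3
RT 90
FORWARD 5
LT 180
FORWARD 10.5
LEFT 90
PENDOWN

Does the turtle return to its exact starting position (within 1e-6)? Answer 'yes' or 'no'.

Executing turtle program step by step:
Start: pos=(0,0), heading=0, pen down
FD 1.8: (0,0) -> (1.8,0) [heading=0, draw]
PU: pen up
RT 90: heading 0 -> 270
LT 90: heading 270 -> 0
RT 270: heading 0 -> 90
BK 4.3: (1.8,0) -> (1.8,-4.3) [heading=90, move]
RT 90: heading 90 -> 0
FD 5: (1.8,-4.3) -> (6.8,-4.3) [heading=0, move]
LT 180: heading 0 -> 180
FD 10.5: (6.8,-4.3) -> (-3.7,-4.3) [heading=180, move]
LT 90: heading 180 -> 270
PD: pen down
Final: pos=(-3.7,-4.3), heading=270, 1 segment(s) drawn

Start position: (0, 0)
Final position: (-3.7, -4.3)
Distance = 5.673; >= 1e-6 -> NOT closed

Answer: no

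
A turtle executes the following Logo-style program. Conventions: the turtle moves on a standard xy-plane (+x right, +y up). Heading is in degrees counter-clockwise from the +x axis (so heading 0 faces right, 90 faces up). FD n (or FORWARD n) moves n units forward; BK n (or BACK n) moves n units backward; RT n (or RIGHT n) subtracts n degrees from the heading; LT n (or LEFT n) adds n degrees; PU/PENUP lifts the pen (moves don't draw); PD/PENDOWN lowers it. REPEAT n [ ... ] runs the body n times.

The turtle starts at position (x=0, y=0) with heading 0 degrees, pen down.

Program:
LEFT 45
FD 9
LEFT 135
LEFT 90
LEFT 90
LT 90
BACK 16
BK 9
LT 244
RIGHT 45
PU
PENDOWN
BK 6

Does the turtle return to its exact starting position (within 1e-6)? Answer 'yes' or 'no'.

Answer: no

Derivation:
Executing turtle program step by step:
Start: pos=(0,0), heading=0, pen down
LT 45: heading 0 -> 45
FD 9: (0,0) -> (6.364,6.364) [heading=45, draw]
LT 135: heading 45 -> 180
LT 90: heading 180 -> 270
LT 90: heading 270 -> 0
LT 90: heading 0 -> 90
BK 16: (6.364,6.364) -> (6.364,-9.636) [heading=90, draw]
BK 9: (6.364,-9.636) -> (6.364,-18.636) [heading=90, draw]
LT 244: heading 90 -> 334
RT 45: heading 334 -> 289
PU: pen up
PD: pen down
BK 6: (6.364,-18.636) -> (4.411,-12.963) [heading=289, draw]
Final: pos=(4.411,-12.963), heading=289, 4 segment(s) drawn

Start position: (0, 0)
Final position: (4.411, -12.963)
Distance = 13.693; >= 1e-6 -> NOT closed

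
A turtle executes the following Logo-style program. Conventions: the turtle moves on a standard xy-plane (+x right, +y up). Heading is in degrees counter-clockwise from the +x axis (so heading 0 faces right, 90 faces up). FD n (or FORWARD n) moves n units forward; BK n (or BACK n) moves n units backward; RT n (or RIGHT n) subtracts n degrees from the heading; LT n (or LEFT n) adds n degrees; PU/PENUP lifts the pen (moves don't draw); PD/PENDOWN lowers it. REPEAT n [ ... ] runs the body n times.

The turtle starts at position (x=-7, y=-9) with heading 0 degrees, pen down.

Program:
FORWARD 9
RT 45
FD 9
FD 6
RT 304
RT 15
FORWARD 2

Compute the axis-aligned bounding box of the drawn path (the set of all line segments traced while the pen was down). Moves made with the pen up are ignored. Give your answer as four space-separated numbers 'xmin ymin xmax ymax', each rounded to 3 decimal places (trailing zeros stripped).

Executing turtle program step by step:
Start: pos=(-7,-9), heading=0, pen down
FD 9: (-7,-9) -> (2,-9) [heading=0, draw]
RT 45: heading 0 -> 315
FD 9: (2,-9) -> (8.364,-15.364) [heading=315, draw]
FD 6: (8.364,-15.364) -> (12.607,-19.607) [heading=315, draw]
RT 304: heading 315 -> 11
RT 15: heading 11 -> 356
FD 2: (12.607,-19.607) -> (14.602,-19.746) [heading=356, draw]
Final: pos=(14.602,-19.746), heading=356, 4 segment(s) drawn

Segment endpoints: x in {-7, 2, 8.364, 12.607, 14.602}, y in {-19.746, -19.607, -15.364, -9}
xmin=-7, ymin=-19.746, xmax=14.602, ymax=-9

Answer: -7 -19.746 14.602 -9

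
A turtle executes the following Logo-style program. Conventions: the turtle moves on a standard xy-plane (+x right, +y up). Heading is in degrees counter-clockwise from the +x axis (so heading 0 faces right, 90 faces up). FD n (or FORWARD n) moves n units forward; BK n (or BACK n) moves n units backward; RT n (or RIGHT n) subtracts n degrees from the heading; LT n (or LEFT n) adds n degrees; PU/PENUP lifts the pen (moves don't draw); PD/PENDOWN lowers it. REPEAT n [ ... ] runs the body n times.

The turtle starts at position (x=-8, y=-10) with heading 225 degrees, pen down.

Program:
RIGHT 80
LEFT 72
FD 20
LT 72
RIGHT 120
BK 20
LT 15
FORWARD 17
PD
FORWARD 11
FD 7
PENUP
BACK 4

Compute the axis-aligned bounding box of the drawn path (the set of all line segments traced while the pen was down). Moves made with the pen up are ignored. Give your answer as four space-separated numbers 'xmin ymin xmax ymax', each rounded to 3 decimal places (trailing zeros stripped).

Answer: -39.255 -28.294 -4.34 -10

Derivation:
Executing turtle program step by step:
Start: pos=(-8,-10), heading=225, pen down
RT 80: heading 225 -> 145
LT 72: heading 145 -> 217
FD 20: (-8,-10) -> (-23.973,-22.036) [heading=217, draw]
LT 72: heading 217 -> 289
RT 120: heading 289 -> 169
BK 20: (-23.973,-22.036) -> (-4.34,-25.852) [heading=169, draw]
LT 15: heading 169 -> 184
FD 17: (-4.34,-25.852) -> (-21.299,-27.038) [heading=184, draw]
PD: pen down
FD 11: (-21.299,-27.038) -> (-32.272,-27.806) [heading=184, draw]
FD 7: (-32.272,-27.806) -> (-39.255,-28.294) [heading=184, draw]
PU: pen up
BK 4: (-39.255,-28.294) -> (-35.265,-28.015) [heading=184, move]
Final: pos=(-35.265,-28.015), heading=184, 5 segment(s) drawn

Segment endpoints: x in {-39.255, -32.272, -23.973, -21.299, -8, -4.34}, y in {-28.294, -27.806, -27.038, -25.852, -22.036, -10}
xmin=-39.255, ymin=-28.294, xmax=-4.34, ymax=-10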